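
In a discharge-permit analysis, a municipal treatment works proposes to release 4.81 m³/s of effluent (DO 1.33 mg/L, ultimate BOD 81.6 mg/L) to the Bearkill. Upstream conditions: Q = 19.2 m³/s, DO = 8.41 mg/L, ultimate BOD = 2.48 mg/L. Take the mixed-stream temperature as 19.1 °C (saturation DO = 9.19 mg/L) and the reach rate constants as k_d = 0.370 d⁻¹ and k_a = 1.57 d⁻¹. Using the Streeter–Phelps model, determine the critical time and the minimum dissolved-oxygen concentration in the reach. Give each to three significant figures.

t_c ≈ 0.794 d; minimum DO ≈ 5.97 mg/L

Mixed DO = (19.2×8.41 + 4.81×1.33)/(19.2+4.81) = 167.9/24.01 = 6.992 mg/L.
Mixed L₀ = (19.2×2.48 + 4.81×81.6)/(24.01) = 440.1/24.01 = 18.33 mg/L.
Initial deficit D₀ = C_s − DO₀ = 9.19 − 6.992 = 2.198 mg/L.
t_c = (1/1.200) ln[(1.57/0.370)(1 − 2.198×1.200/(0.370×18.33))] = 0.8333 × ln(2.593) = 0.7939 d.
D_c = (0.370/1.57) × 18.33 × e^(−0.370×0.7939) = 0.2357 × 18.33 × 0.7455 = 3.220 mg/L.
Minimum DO = 9.19 − 3.220 = 5.970 mg/L.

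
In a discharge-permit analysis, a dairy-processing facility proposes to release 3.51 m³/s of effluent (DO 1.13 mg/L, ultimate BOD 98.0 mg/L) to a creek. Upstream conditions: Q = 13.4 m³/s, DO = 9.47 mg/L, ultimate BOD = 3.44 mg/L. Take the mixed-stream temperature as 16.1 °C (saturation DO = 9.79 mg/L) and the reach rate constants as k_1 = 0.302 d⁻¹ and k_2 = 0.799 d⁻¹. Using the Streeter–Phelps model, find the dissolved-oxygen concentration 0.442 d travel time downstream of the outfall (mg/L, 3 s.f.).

Mixed DO = (13.4×9.47 + 3.51×1.13)/(13.4+3.51) = 130.9/16.91 = 7.739 mg/L.
Mixed L₀ = (13.4×3.44 + 3.51×98.0)/(16.91) = 390.1/16.91 = 23.07 mg/L.
Initial deficit D₀ = C_s − DO₀ = 9.79 − 7.739 = 2.051 mg/L.
D(0.442) = [0.302×23.07/(0.799−0.302)](e^(−0.302×0.442) − e^(−0.799×0.442)) + 2.051 e^(−0.799×0.442)
= 14.02 × (0.8750 − 0.7025) + 2.051 × 0.7025 = 3.860 mg/L.
DO = 9.79 − 3.860 = 5.930 mg/L.

DO ≈ 5.93 mg/L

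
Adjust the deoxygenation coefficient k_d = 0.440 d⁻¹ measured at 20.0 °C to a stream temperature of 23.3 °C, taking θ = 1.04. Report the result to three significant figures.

k_d(T₂) = k_d(T₁) · θ^(T₂−T₁) = 0.440 × 1.04^(23.3−20.0)
= 0.440 × 1.04^3.30 = 0.440 × 1.138 = 0.5008 d⁻¹.

k_d ≈ 0.501 d⁻¹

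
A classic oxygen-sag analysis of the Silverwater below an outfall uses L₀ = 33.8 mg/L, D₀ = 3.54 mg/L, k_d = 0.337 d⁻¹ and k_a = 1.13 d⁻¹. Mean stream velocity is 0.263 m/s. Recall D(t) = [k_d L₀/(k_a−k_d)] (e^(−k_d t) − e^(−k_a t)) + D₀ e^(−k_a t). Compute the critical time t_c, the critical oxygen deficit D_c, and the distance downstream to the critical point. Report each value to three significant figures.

t_c ≈ 1.17 d; D_c ≈ 6.80 mg/L; x_c ≈ 26.6 km

At the critical point dD/dt = 0, so k_d L₀ e^(−k_d t) = k_a D. Substituting D(t) from the Streeter–Phelps equation and solving for t gives
t_c = ln[(k_a/k_d)(1 − D₀(k_a−k_d)/(k_d L₀))] / (k_a−k_d).
Here k_a−k_d = 0.7930 d⁻¹ and 1 − D₀(k_a−k_d)/(k_d L₀) = 1 − 3.54×0.7930/(0.337×33.8) = 0.7535, so
t_c = ln(3.353 × 0.7535) / 0.7930 = 0.9269 / 0.7930 = 1.169 d.
D_c = (k_d/k_a) L₀ e^(−k_d t_c) = (0.337/1.13) × 33.8 × e^(−0.337×1.169) = 0.2982 × 33.8 × 0.6744 = 6.798 mg/L.
x_c = v t_c = 0.263 m/s × 1.169 d × 86400 s/d = 26560 m ≈ 26.6 km.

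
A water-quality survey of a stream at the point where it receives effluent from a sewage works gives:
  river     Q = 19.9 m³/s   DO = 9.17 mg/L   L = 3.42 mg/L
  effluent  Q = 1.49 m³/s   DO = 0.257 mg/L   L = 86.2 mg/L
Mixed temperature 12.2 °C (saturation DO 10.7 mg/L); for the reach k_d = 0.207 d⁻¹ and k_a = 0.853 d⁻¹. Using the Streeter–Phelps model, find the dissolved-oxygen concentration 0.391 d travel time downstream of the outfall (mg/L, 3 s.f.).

Mixed DO = (19.9×9.17 + 1.49×0.257)/(19.9+1.49) = 182.9/21.39 = 8.549 mg/L.
Mixed L₀ = (19.9×3.42 + 1.49×86.2)/(21.39) = 196.5/21.39 = 9.186 mg/L.
Initial deficit D₀ = C_s − DO₀ = 10.7 − 8.549 = 2.151 mg/L.
D(0.391) = [0.207×9.186/(0.853−0.207)](e^(−0.207×0.391) − e^(−0.853×0.391)) + 2.151 e^(−0.853×0.391)
= 2.944 × (0.9223 − 0.7164) + 2.151 × 0.7164 = 2.147 mg/L.
DO = 10.7 − 2.147 = 8.553 mg/L.

DO ≈ 8.55 mg/L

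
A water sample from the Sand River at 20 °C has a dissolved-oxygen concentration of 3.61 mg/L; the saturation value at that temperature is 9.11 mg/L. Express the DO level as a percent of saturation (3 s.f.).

% saturation = C/C_s × 100 = 3.61/9.11 × 100 = 39.6 %.

39.6 % saturation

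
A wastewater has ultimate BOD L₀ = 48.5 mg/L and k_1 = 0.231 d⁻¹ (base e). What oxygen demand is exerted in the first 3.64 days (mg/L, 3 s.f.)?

y_t = L₀(1 − e^(−k_1 t)) = 48.5 × (1 − e^(−0.231×3.64))
= 48.5 × (1 − 0.4313) = 48.5 × 0.5687 = 27.58 mg/L.

y ≈ 27.6 mg/L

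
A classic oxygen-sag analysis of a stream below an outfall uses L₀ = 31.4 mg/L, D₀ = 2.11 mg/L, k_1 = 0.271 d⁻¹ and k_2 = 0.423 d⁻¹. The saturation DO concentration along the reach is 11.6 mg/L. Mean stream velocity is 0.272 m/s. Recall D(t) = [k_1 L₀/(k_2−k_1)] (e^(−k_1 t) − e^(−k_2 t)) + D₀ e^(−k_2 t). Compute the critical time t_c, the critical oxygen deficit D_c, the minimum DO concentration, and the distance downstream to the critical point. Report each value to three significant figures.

t_c ≈ 2.68 d; D_c ≈ 9.74 mg/L; min DO ≈ 1.86 mg/L; x_c ≈ 62.9 km

t_c = [1/(k_2−k_1)] ln[(k_2/k_1)(1 − D₀(k_2−k_1)/(k_1 L₀))]
= [1/(0.423−0.271)] ln[(0.423/0.271)(1 − 2.11×0.1520/(0.271×31.4))]
= (1/0.1520) ln[1.561 × 0.9623] = 6.579 × ln(1.502) = 6.579 × 0.4068 = 2.677 d.
D_c = (k_1/k_2) L₀ e^(−k_1 t_c) = (0.271/0.423) × 31.4 × e^(−0.271×2.677) = 0.6407 × 31.4 × 0.4842 = 9.740 mg/L.
Minimum DO = C_s − D_c = 11.6 − 9.740 = 1.860 mg/L.
x_c = v t_c = 0.272 m/s × 2.677 d × 86400 s/d = 62900 m ≈ 62.9 km.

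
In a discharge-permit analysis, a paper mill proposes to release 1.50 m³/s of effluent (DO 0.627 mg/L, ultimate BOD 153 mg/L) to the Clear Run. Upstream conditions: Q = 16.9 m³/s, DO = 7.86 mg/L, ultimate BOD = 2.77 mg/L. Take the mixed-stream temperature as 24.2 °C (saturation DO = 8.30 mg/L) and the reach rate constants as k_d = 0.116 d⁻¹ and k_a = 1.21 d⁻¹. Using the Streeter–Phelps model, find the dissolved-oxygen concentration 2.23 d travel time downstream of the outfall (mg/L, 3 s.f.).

Mixed DO = (16.9×7.86 + 1.50×0.627)/(16.9+1.50) = 133.8/18.40 = 7.270 mg/L.
Mixed L₀ = (16.9×2.77 + 1.50×153)/(18.40) = 276.3/18.40 = 15.02 mg/L.
Initial deficit D₀ = C_s − DO₀ = 8.30 − 7.270 = 1.030 mg/L.
D(2.23) = [0.116×15.02/(1.21−0.116)](e^(−0.116×2.23) − e^(−1.21×2.23)) + 1.030 e^(−1.21×2.23)
= 1.592 × (0.7721 − 0.06732) + 1.030 × 0.06732 = 1.191 mg/L.
DO = 8.30 − 1.191 = 7.109 mg/L.

DO ≈ 7.11 mg/L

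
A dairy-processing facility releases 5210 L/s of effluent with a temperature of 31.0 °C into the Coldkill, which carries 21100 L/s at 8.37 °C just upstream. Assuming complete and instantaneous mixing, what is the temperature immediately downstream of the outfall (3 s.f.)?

Flow-weighted mixing: C = (Q_r C_r + Q_w C_w)/(Q_r + Q_w)
= (21100×8.37 + 5210×31.0)/(21100 + 5210) = 338100/26310 = 12.85 °C.

12.9 °C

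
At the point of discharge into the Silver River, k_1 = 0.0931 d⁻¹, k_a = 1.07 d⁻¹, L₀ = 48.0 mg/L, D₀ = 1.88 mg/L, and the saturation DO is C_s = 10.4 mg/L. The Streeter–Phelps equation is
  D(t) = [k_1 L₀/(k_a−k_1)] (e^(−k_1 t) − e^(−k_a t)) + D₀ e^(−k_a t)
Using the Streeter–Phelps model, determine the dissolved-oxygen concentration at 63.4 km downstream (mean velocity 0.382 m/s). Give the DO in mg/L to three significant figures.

DO ≈ 6.92 mg/L

Travel time t = x/v = 63.4 km / (0.382 m/s) = 63400 m / 0.382 m/s = 166000 s = 1.921 d.
k_1 L₀/(k_a−k_1) = 0.0931×48.0/(1.07−0.0931) = 4.469/0.9769 = 4.574 mg/L.
e^(−k_1 t) = e^(−0.0931×1.921) = 0.8362; e^(−k_a t) = e^(−1.07×1.921) = 0.1280.
D = 4.574 × (0.8362 − 0.1280) + 1.88 × 0.1280 = 3.240 + 0.2407 = 3.480 mg/L.
DO = C_s − D = 10.4 − 3.480 = 6.920 mg/L.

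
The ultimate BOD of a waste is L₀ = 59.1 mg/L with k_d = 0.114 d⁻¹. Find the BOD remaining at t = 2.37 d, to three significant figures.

L_t = L₀ e^(−k_d t) = 59.1 × e^(−0.114×2.37) = 59.1 × 0.7632 = 45.11 mg/L.

L ≈ 45.1 mg/L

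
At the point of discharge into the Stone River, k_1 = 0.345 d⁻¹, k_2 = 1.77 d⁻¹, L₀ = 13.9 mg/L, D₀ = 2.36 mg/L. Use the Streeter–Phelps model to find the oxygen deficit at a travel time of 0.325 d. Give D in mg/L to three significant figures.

k_1 L₀/(k_2−k_1) = 0.345×13.9/(1.77−0.345) = 4.795/1.425 = 3.365 mg/L.
e^(−k_1 t) = e^(−0.345×0.3250) = 0.8939; e^(−k_2 t) = e^(−1.77×0.3250) = 0.5626.
D = 3.365 × (0.8939 − 0.5626) + 2.36 × 0.5626 = 1.115 + 1.328 = 2.443 mg/L.

D ≈ 2.44 mg/L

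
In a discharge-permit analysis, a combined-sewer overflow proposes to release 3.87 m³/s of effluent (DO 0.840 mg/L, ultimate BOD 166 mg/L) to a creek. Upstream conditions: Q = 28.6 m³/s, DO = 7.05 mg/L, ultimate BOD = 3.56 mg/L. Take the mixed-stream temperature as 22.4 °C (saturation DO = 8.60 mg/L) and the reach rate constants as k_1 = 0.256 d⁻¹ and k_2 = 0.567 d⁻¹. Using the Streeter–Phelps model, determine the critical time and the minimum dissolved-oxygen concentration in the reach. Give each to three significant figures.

Mixed DO = (28.6×7.05 + 3.87×0.840)/(28.6+3.87) = 204.9/32.47 = 6.310 mg/L.
Mixed L₀ = (28.6×3.56 + 3.87×166)/(32.47) = 744.2/32.47 = 22.92 mg/L.
Initial deficit D₀ = C_s − DO₀ = 8.60 − 6.310 = 2.290 mg/L.
t_c = (1/0.3110) ln[(0.567/0.256)(1 − 2.290×0.3110/(0.256×22.92))] = 3.215 × ln(1.946) = 2.141 d.
D_c = (0.256/0.567) × 22.92 × e^(−0.256×2.141) = 0.4515 × 22.92 × 0.5781 = 5.982 mg/L.
Minimum DO = 8.60 − 5.982 = 2.618 mg/L.

t_c ≈ 2.14 d; minimum DO ≈ 2.62 mg/L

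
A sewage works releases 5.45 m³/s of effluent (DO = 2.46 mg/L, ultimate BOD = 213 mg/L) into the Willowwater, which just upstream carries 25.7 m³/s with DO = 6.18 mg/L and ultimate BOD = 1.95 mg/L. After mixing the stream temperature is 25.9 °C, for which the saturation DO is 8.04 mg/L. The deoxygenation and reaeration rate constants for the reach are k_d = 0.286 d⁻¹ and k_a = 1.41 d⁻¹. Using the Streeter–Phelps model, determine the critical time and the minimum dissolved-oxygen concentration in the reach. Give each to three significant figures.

t_c ≈ 1.16 d; minimum DO ≈ 2.38 mg/L

Mixed DO = (25.7×6.18 + 5.45×2.46)/(25.7+5.45) = 172.2/31.15 = 5.529 mg/L.
Mixed L₀ = (25.7×1.95 + 5.45×213)/(31.15) = 1211/31.15 = 38.88 mg/L.
Initial deficit D₀ = C_s − DO₀ = 8.04 − 5.529 = 2.511 mg/L.
t_c = (1/1.124) ln[(1.41/0.286)(1 − 2.511×1.124/(0.286×38.88))] = 0.8897 × ln(3.679) = 1.159 d.
D_c = (0.286/1.41) × 38.88 × e^(−0.286×1.159) = 0.2028 × 38.88 × 0.7179 = 5.661 mg/L.
Minimum DO = 8.04 − 5.661 = 2.379 mg/L.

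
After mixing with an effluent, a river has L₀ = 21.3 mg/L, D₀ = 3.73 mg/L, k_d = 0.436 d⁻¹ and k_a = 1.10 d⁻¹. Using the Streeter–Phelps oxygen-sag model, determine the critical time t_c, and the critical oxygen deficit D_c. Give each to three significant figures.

At the critical point dD/dt = 0, so k_d L₀ e^(−k_d t) = k_a D. Substituting D(t) from the Streeter–Phelps equation and solving for t gives
t_c = ln[(k_a/k_d)(1 − D₀(k_a−k_d)/(k_d L₀))] / (k_a−k_d).
Here k_a−k_d = 0.6640 d⁻¹ and 1 − D₀(k_a−k_d)/(k_d L₀) = 1 − 3.73×0.6640/(0.436×21.3) = 0.7333, so
t_c = ln(2.523 × 0.7333) / 0.6640 = 0.6152 / 0.6640 = 0.9266 d.
L(t_c) = L₀ e^(−k_d t_c) = 21.3 × 0.6677 = 14.22 mg/L, and at the critical point k_a D_c = k_d L, so D_c = (0.436/1.10) × 14.22 = 5.637 mg/L.

t_c ≈ 0.927 d; D_c ≈ 5.64 mg/L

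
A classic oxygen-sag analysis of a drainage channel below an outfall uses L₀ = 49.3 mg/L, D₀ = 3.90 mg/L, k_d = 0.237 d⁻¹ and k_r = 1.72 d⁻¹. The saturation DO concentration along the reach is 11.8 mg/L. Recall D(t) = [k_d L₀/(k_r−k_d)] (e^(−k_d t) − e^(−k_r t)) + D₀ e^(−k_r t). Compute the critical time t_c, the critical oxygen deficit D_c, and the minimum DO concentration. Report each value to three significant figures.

With k_r/k_d = 7.257 and 1 − D₀(k_r−k_d)/(k_d L₀) = 0.5050,
t_c = ln(7.257 × 0.5050) / (1.72 − 0.237) = ln(3.665) / 1.483 = 1.299/1.483 = 0.8758 d.
L(t_c) = L₀ e^(−k_d t_c) = 49.3 × 0.8126 = 40.06 mg/L, and at the critical point k_r D_c = k_d L, so D_c = (0.237/1.72) × 40.06 = 5.520 mg/L.
Minimum DO = C_s − D_c = 11.8 − 5.520 = 6.280 mg/L.

t_c ≈ 0.876 d; D_c ≈ 5.52 mg/L; min DO ≈ 6.28 mg/L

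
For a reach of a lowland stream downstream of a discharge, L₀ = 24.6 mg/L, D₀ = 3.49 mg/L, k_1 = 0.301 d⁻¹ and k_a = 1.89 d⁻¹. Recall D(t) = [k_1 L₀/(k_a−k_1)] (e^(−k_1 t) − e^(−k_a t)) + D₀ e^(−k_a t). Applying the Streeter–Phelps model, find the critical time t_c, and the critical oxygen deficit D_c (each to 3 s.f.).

With k_a/k_1 = 6.279 and 1 − D₀(k_a−k_1)/(k_1 L₀) = 0.2511,
t_c = ln(6.279 × 0.2511) / (1.89 − 0.301) = ln(1.576) / 1.589 = 0.4552/1.589 = 0.2864 d.
D_c = (k_1/k_a) L₀ e^(−k_1 t_c) = (0.301/1.89) × 24.6 × e^(−0.301×0.2864) = 0.1593 × 24.6 × 0.9174 = 3.594 mg/L.

t_c ≈ 0.286 d; D_c ≈ 3.59 mg/L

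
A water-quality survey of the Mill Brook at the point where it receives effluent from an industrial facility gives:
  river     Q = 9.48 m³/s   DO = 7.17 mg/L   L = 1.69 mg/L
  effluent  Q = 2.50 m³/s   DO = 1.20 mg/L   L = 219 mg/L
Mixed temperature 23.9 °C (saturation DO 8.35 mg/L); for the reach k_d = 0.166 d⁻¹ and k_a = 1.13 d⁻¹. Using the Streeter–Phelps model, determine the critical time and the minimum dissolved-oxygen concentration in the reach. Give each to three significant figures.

Mixed DO = (9.48×7.17 + 2.50×1.20)/(9.48+2.50) = 70.97/11.98 = 5.924 mg/L.
Mixed L₀ = (9.48×1.69 + 2.50×219)/(11.98) = 563.5/11.98 = 47.04 mg/L.
Initial deficit D₀ = C_s − DO₀ = 8.35 − 5.924 = 2.426 mg/L.
t_c = (1/0.9640) ln[(1.13/0.166)(1 − 2.426×0.9640/(0.166×47.04))] = 1.037 × ln(4.769) = 1.620 d.
D_c = (0.166/1.13) × 47.04 × e^(−0.166×1.620) = 0.1469 × 47.04 × 0.7642 = 5.280 mg/L.
Minimum DO = 8.35 − 5.280 = 3.070 mg/L.

t_c ≈ 1.62 d; minimum DO ≈ 3.07 mg/L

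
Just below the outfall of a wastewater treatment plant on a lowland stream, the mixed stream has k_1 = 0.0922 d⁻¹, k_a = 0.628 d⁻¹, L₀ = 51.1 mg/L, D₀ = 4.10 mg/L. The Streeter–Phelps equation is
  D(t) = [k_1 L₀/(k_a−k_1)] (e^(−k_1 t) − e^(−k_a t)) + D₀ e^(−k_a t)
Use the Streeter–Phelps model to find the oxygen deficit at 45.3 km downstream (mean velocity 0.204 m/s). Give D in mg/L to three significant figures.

D ≈ 6.00 mg/L

Travel time t = x/v = 45.3 km / (0.204 m/s) = 45300 m / 0.204 m/s = 222100 s = 2.570 d.
k_1 L₀/(k_a−k_1) = 0.0922×51.1/(0.628−0.0922) = 4.711/0.5358 = 8.793 mg/L.
e^(−k_1 t) = e^(−0.0922×2.570) = 0.7890; e^(−k_a t) = e^(−0.628×2.570) = 0.1991.
D = 8.793 × (0.7890 − 0.1991) + 4.10 × 0.1991 = 5.187 + 0.8162 = 6.004 mg/L.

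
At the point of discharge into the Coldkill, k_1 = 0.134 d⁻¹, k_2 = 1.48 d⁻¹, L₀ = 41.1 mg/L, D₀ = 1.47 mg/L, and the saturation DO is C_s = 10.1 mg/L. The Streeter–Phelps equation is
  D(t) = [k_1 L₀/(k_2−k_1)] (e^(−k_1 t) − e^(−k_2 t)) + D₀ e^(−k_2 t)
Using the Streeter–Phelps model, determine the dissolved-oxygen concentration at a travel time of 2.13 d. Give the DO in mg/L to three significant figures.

k_1 L₀/(k_2−k_1) = 0.134×41.1/(1.48−0.134) = 5.507/1.346 = 4.092 mg/L.
e^(−k_1 t) = e^(−0.134×2.130) = 0.7517; e^(−k_2 t) = e^(−1.48×2.130) = 0.04275.
D = 4.092 × (0.7517 − 0.04275) + 1.47 × 0.04275 = 2.901 + 0.06284 = 2.964 mg/L.
DO = C_s − D = 10.1 − 2.964 = 7.136 mg/L.

DO ≈ 7.14 mg/L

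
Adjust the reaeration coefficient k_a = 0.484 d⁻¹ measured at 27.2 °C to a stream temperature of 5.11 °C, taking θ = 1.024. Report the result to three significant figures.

k_a(T₂) = k_a(T₁) · θ^(T₂−T₁) = 0.484 × 1.024^(5.11−27.2)
= 0.484 × 1.024^-22.1 = 0.484 × 0.5922 = 0.2866 d⁻¹.

k_a ≈ 0.287 d⁻¹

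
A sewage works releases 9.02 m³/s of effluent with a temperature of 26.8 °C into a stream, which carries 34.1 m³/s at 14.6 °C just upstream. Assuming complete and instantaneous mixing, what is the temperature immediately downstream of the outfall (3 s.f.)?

17.2 °C

Flow-weighted mixing: C = (Q_r C_r + Q_w C_w)/(Q_r + Q_w)
= (34.1×14.6 + 9.02×26.8)/(34.1 + 9.02) = 739.6/43.12 = 17.15 °C.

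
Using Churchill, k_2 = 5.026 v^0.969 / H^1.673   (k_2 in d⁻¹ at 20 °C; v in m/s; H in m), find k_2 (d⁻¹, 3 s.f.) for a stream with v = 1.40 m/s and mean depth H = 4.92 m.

k_2 ≈ 0.484 d⁻¹

k_2 = 5.026 × 1.40^0.969 / 4.92^1.673 = 5.026 × 1.385 / 14.38 = 0.4844 d⁻¹.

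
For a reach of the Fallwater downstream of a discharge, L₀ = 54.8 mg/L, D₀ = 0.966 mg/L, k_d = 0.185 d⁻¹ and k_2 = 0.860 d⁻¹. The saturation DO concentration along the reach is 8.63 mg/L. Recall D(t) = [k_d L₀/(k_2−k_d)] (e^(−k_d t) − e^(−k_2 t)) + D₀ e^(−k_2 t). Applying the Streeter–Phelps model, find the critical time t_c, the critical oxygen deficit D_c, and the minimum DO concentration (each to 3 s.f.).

t_c = [1/(k_2−k_d)] ln[(k_2/k_d)(1 − D₀(k_2−k_d)/(k_d L₀))]
= [1/(0.860−0.185)] ln[(0.860/0.185)(1 − 0.966×0.6750/(0.185×54.8))]
= (1/0.6750) ln[4.649 × 0.9357] = 1.481 × ln(4.350) = 1.481 × 1.470 = 2.178 d.
D_c = (k_d/k_2) L₀ e^(−k_d t_c) = (0.185/0.860) × 54.8 × e^(−0.185×2.178) = 0.2151 × 54.8 × 0.6684 = 7.879 mg/L.
Minimum DO = C_s − D_c = 8.63 − 7.879 = 0.7510 mg/L.

t_c ≈ 2.18 d; D_c ≈ 7.88 mg/L; min DO ≈ 0.751 mg/L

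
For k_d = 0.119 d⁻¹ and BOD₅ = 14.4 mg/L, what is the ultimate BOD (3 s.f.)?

BOD₅ = L₀(1 − e^(−5k_d)) ⇒ L₀ = BOD₅ / (1 − e^(−5×0.119))
= 14.4 / (1 − 0.5516) = 14.4 / 0.4484 = 32.11 mg/L.

L₀ ≈ 32.1 mg/L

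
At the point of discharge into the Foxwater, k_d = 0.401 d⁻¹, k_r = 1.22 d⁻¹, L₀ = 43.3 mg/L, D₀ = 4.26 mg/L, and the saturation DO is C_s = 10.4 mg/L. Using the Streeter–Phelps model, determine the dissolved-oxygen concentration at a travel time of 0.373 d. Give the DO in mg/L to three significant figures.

k_d L₀/(k_r−k_d) = 0.401×43.3/(1.22−0.401) = 17.36/0.8190 = 21.20 mg/L.
e^(−k_d t) = e^(−0.401×0.3730) = 0.8611; e^(−k_r t) = e^(−1.22×0.3730) = 0.6344.
D = 21.20 × (0.8611 − 0.6344) + 4.26 × 0.6344 = 4.805 + 2.703 = 7.508 mg/L.
DO = C_s − D = 10.4 − 7.508 = 2.892 mg/L.

DO ≈ 2.89 mg/L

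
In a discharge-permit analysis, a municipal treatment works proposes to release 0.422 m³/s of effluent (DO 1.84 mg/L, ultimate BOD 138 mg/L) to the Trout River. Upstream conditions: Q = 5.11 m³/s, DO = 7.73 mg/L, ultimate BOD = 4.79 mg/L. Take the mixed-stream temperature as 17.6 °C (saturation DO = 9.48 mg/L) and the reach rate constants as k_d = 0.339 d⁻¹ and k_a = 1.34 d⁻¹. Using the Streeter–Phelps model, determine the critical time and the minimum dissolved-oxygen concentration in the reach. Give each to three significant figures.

Mixed DO = (5.11×7.73 + 0.422×1.84)/(5.11+0.422) = 40.28/5.532 = 7.281 mg/L.
Mixed L₀ = (5.11×4.79 + 0.422×138)/(5.532) = 82.71/5.532 = 14.95 mg/L.
Initial deficit D₀ = C_s − DO₀ = 9.48 − 7.281 = 2.199 mg/L.
t_c = (1/1.001) ln[(1.34/0.339)(1 − 2.199×1.001/(0.339×14.95))] = 0.9990 × ln(2.236) = 0.8039 d.
D_c = (0.339/1.34) × 14.95 × e^(−0.339×0.8039) = 0.2530 × 14.95 × 0.7615 = 2.880 mg/L.
Minimum DO = 9.48 − 2.880 = 6.600 mg/L.

t_c ≈ 0.804 d; minimum DO ≈ 6.60 mg/L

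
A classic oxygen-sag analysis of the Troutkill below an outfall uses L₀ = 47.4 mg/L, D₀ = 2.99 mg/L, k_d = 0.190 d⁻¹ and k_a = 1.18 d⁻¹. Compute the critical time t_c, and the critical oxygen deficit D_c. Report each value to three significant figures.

t_c ≈ 1.44 d; D_c ≈ 5.80 mg/L

At the critical point dD/dt = 0, so k_d L₀ e^(−k_d t) = k_a D. Substituting D(t) from the Streeter–Phelps equation and solving for t gives
t_c = ln[(k_a/k_d)(1 − D₀(k_a−k_d)/(k_d L₀))] / (k_a−k_d).
Here k_a−k_d = 0.9900 d⁻¹ and 1 − D₀(k_a−k_d)/(k_d L₀) = 1 − 2.99×0.9900/(0.190×47.4) = 0.6713, so
t_c = ln(6.211 × 0.6713) / 0.9900 = 1.428 / 0.9900 = 1.442 d.
D_c = (k_d/k_a) L₀ e^(−k_d t_c) = (0.190/1.18) × 47.4 × e^(−0.190×1.442) = 0.1610 × 47.4 × 0.7603 = 5.803 mg/L.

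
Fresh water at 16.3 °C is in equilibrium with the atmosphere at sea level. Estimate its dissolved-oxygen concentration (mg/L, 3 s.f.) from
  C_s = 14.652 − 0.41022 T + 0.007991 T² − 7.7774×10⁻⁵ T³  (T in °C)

C_s = 14.652 − 0.41022×16.3 + 0.007991×16.3² − 7.7774×10⁻⁵×16.3³ = 9.752 mg/L.

C_s ≈ 9.75 mg/L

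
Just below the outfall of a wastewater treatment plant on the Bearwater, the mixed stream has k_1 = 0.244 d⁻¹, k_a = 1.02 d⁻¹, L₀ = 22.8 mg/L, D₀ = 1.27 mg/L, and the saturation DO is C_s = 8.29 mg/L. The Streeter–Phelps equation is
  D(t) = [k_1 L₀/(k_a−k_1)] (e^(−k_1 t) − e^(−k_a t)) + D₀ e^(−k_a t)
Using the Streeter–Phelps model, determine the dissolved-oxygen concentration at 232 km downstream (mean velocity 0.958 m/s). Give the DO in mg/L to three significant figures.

DO ≈ 5.01 mg/L

Travel time t = x/v = 232 km / (0.958 m/s) = 232000 m / 0.958 m/s = 242200 s = 2.803 d.
k_1 L₀/(k_a−k_1) = 0.244×22.8/(1.02−0.244) = 5.563/0.7760 = 7.169 mg/L.
e^(−k_1 t) = e^(−0.244×2.803) = 0.5046; e^(−k_a t) = e^(−1.02×2.803) = 0.05733.
D = 7.169 × (0.5046 − 0.05733) + 1.27 × 0.05733 = 3.207 + 0.07281 = 3.280 mg/L.
DO = C_s − D = 8.29 − 3.280 = 5.010 mg/L.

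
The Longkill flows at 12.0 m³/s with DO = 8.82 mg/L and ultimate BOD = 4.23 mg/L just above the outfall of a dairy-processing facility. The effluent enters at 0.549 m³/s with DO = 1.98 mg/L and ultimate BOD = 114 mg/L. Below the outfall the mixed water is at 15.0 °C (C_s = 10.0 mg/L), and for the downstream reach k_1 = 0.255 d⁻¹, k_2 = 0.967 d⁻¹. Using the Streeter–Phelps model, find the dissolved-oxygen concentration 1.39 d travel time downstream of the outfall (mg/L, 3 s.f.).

Mixed DO = (12.0×8.82 + 0.549×1.98)/(12.0+0.549) = 106.9/12.55 = 8.521 mg/L.
Mixed L₀ = (12.0×4.23 + 0.549×114)/(12.55) = 113.3/12.55 = 9.032 mg/L.
Initial deficit D₀ = C_s − DO₀ = 10.0 − 8.521 = 1.479 mg/L.
D(1.39) = [0.255×9.032/(0.967−0.255)](e^(−0.255×1.39) − e^(−0.967×1.39)) + 1.479 e^(−0.967×1.39)
= 3.235 × (0.7016 − 0.2608) + 1.479 × 0.2608 = 1.812 mg/L.
DO = 10.0 − 1.812 = 8.188 mg/L.

DO ≈ 8.19 mg/L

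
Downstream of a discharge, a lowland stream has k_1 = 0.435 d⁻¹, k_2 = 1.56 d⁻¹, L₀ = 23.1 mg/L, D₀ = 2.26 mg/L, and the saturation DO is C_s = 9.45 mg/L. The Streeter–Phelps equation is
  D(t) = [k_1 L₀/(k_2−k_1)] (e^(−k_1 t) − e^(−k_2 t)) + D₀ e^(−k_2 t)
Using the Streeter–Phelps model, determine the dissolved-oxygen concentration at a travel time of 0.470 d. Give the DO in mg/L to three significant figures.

DO ≈ 5.37 mg/L

k_1 L₀/(k_2−k_1) = 0.435×23.1/(1.56−0.435) = 10.05/1.125 = 8.932 mg/L.
e^(−k_1 t) = e^(−0.435×0.4700) = 0.8151; e^(−k_2 t) = e^(−1.56×0.4700) = 0.4804.
D = 8.932 × (0.8151 − 0.4804) + 2.26 × 0.4804 = 2.990 + 1.086 = 4.075 mg/L.
DO = C_s − D = 9.45 − 4.075 = 5.375 mg/L.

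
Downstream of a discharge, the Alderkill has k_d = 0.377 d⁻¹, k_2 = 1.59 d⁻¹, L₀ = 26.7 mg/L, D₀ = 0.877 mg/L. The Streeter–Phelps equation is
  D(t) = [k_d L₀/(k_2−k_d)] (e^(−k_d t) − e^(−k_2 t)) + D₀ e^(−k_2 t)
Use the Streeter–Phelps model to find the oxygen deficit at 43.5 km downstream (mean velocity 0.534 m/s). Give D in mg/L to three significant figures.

D ≈ 4.16 mg/L

Travel time t = x/v = 43.5 km / (0.534 m/s) = 43500 m / 0.534 m/s = 81460 s = 0.9428 d.
k_d L₀/(k_2−k_d) = 0.377×26.7/(1.59−0.377) = 10.07/1.213 = 8.298 mg/L.
e^(−k_d t) = e^(−0.377×0.9428) = 0.7009; e^(−k_2 t) = e^(−1.59×0.9428) = 0.2233.
D = 8.298 × (0.7009 − 0.2233) + 0.877 × 0.2233 = 3.963 + 0.1959 = 4.159 mg/L.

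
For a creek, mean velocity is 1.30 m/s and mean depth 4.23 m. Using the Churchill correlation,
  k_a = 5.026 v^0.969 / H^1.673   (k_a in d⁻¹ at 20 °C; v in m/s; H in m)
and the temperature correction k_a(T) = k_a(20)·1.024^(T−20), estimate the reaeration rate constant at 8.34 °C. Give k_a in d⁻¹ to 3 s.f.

k_a ≈ 0.440 d⁻¹

k_a(20) = 5.026 × 1.30^0.969 / 4.23^1.673 = 5.026 × 1.289 / 11.17 = 0.5805 d⁻¹.
k_a(8.34) = 0.5805 × 1.024^(8.34−20) = 0.5805 × 0.7584 = 0.4402 d⁻¹.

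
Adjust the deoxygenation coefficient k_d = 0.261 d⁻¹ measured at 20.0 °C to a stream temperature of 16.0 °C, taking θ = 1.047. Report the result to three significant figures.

k_d(T₂) = k_d(T₁) · θ^(T₂−T₁) = 0.261 × 1.047^(16.0−20.0)
= 0.261 × 1.047^-4.00 = 0.261 × 0.8322 = 0.2172 d⁻¹.

k_d ≈ 0.217 d⁻¹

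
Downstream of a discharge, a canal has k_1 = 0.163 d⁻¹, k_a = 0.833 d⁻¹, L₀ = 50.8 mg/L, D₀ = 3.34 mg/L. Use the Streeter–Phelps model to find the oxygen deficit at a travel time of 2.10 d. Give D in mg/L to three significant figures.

k_1 L₀/(k_a−k_1) = 0.163×50.8/(0.833−0.163) = 8.280/0.6700 = 12.36 mg/L.
e^(−k_1 t) = e^(−0.163×2.100) = 0.7101; e^(−k_a t) = e^(−0.833×2.100) = 0.1739.
D = 12.36 × (0.7101 − 0.1739) + 3.34 × 0.1739 = 6.627 + 0.5808 = 7.208 mg/L.

D ≈ 7.21 mg/L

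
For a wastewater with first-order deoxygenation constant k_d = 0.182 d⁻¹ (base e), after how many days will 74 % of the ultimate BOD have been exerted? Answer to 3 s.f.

y/L₀ = 1 − e^(−k_d t) = 0.74 ⇒ e^(−k_d t) = 0.260
t = −ln(0.260) / 0.182 = 1.347 / 0.182 = 7.402 d.

t ≈ 7.40 d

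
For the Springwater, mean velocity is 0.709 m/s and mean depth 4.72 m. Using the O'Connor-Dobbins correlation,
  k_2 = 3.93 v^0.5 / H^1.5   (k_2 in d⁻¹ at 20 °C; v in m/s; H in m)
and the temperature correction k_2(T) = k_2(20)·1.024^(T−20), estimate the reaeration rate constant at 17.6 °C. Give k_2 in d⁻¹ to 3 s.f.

k_2 ≈ 0.305 d⁻¹

k_2(20) = 3.93 × 0.709^0.5 / 4.72^1.5 = 3.93 × 0.8420 / 10.25 = 0.3227 d⁻¹.
k_2(17.6) = 0.3227 × 1.024^(17.6−20) = 0.3227 × 0.9447 = 0.3048 d⁻¹.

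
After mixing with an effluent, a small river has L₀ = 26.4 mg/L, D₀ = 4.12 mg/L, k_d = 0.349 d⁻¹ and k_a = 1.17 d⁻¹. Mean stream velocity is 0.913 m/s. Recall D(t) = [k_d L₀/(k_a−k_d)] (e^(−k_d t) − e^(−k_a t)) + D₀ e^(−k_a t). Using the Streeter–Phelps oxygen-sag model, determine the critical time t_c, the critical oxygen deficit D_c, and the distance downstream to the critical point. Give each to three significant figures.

t_c ≈ 0.916 d; D_c ≈ 5.72 mg/L; x_c ≈ 72.3 km

With k_a/k_d = 3.352 and 1 − D₀(k_a−k_d)/(k_d L₀) = 0.6329,
t_c = ln(3.352 × 0.6329) / (1.17 − 0.349) = ln(2.122) / 0.8210 = 0.7522/0.8210 = 0.9162 d.
D_c = (k_d/k_a) L₀ e^(−k_d t_c) = (0.349/1.17) × 26.4 × e^(−0.349×0.9162) = 0.2983 × 26.4 × 0.7263 = 5.720 mg/L.
x_c = v t_c = 0.913 m/s × 0.9162 d × 86400 s/d = 72270 m ≈ 72.3 km.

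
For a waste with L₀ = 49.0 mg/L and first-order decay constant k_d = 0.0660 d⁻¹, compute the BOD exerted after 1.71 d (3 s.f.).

y ≈ 5.23 mg/L

y_t = L₀(1 − e^(−k_d t)) = 49.0 × (1 − e^(−0.0660×1.71))
= 49.0 × (1 − 0.8933) = 49.0 × 0.1067 = 5.229 mg/L.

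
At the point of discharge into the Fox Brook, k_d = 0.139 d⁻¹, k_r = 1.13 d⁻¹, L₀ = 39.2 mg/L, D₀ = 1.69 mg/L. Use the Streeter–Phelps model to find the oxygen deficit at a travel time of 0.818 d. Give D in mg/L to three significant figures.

D ≈ 3.40 mg/L

k_d L₀/(k_r−k_d) = 0.139×39.2/(1.13−0.139) = 5.449/0.9910 = 5.498 mg/L.
e^(−k_d t) = e^(−0.139×0.8180) = 0.8925; e^(−k_r t) = e^(−1.13×0.8180) = 0.3968.
D = 5.498 × (0.8925 − 0.3968) + 1.69 × 0.3968 = 2.726 + 0.6706 = 3.396 mg/L.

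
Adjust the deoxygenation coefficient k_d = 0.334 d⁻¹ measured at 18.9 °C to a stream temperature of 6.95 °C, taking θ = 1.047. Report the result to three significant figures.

k_d(T₂) = k_d(T₁) · θ^(T₂−T₁) = 0.334 × 1.047^(6.95−18.9)
= 0.334 × 1.047^-11.9 = 0.334 × 0.5776 = 0.1929 d⁻¹.

k_d ≈ 0.193 d⁻¹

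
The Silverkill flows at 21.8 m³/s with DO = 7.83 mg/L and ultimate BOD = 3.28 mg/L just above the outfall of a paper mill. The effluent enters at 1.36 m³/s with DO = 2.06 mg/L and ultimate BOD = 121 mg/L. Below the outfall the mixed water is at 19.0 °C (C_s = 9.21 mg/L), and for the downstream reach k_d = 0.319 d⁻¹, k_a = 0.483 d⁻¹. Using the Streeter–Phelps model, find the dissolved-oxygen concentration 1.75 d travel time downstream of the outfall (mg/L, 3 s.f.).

Mixed DO = (21.8×7.83 + 1.36×2.06)/(21.8+1.36) = 173.5/23.16 = 7.491 mg/L.
Mixed L₀ = (21.8×3.28 + 1.36×121)/(23.16) = 236.1/23.16 = 10.19 mg/L.
Initial deficit D₀ = C_s − DO₀ = 9.21 − 7.491 = 1.719 mg/L.
D(1.75) = [0.319×10.19/(0.483−0.319)](e^(−0.319×1.75) − e^(−0.483×1.75)) + 1.719 e^(−0.483×1.75)
= 19.83 × (0.5722 − 0.4294) + 1.719 × 0.4294 = 3.569 mg/L.
DO = 9.21 − 3.569 = 5.641 mg/L.

DO ≈ 5.64 mg/L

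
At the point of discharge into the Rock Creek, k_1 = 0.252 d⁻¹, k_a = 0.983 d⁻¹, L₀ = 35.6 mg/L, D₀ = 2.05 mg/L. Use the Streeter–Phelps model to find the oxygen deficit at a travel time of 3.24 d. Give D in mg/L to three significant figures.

D ≈ 5.00 mg/L

k_1 L₀/(k_a−k_1) = 0.252×35.6/(0.983−0.252) = 8.971/0.7310 = 12.27 mg/L.
e^(−k_1 t) = e^(−0.252×3.240) = 0.4420; e^(−k_a t) = e^(−0.983×3.240) = 0.04138.
D = 12.27 × (0.4420 − 0.04138) + 2.05 × 0.04138 = 4.916 + 0.08483 = 5.001 mg/L.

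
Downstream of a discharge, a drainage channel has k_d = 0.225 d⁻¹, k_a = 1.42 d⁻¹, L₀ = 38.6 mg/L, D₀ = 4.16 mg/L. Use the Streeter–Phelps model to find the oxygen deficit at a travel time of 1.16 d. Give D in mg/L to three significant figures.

k_d L₀/(k_a−k_d) = 0.225×38.6/(1.42−0.225) = 8.685/1.195 = 7.268 mg/L.
e^(−k_d t) = e^(−0.225×1.160) = 0.7703; e^(−k_a t) = e^(−1.42×1.160) = 0.1926.
D = 7.268 × (0.7703 − 0.1926) + 4.16 × 0.1926 = 4.199 + 0.8012 = 5.000 mg/L.

D ≈ 5.00 mg/L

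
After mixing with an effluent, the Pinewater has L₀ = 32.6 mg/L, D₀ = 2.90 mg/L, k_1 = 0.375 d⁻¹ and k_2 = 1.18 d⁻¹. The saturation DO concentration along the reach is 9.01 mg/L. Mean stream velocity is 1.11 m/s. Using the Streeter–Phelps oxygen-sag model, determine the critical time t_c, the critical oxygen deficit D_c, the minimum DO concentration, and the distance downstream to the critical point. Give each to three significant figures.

t_c = [1/(k_2−k_1)] ln[(k_2/k_1)(1 − D₀(k_2−k_1)/(k_1 L₀))]
= [1/(1.18−0.375)] ln[(1.18/0.375)(1 − 2.90×0.8050/(0.375×32.6))]
= (1/0.8050) ln[3.147 × 0.8090] = 1.242 × ln(2.546) = 1.242 × 0.9344 = 1.161 d.
L(t_c) = L₀ e^(−k_1 t_c) = 32.6 × 0.6471 = 21.09 mg/L, and at the critical point k_2 D_c = k_1 L, so D_c = (0.375/1.18) × 21.09 = 6.704 mg/L.
Minimum DO = C_s − D_c = 9.01 − 6.704 = 2.306 mg/L.
x_c = v t_c = 1.11 m/s × 1.161 d × 86400 s/d = 111300 m ≈ 111 km.

t_c ≈ 1.16 d; D_c ≈ 6.70 mg/L; min DO ≈ 2.31 mg/L; x_c ≈ 111 km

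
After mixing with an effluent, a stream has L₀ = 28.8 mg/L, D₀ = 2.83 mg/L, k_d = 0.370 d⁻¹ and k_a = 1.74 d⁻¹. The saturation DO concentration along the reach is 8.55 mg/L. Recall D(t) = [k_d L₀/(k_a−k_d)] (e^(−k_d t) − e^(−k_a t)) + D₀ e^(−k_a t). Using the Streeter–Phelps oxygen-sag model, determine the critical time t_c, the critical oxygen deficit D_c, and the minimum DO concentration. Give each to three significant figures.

t_c ≈ 0.800 d; D_c ≈ 4.56 mg/L; min DO ≈ 3.99 mg/L

With k_a/k_d = 4.703 and 1 − D₀(k_a−k_d)/(k_d L₀) = 0.6362,
t_c = ln(4.703 × 0.6362) / (1.74 − 0.370) = ln(2.992) / 1.370 = 1.096/1.370 = 0.7999 d.
L(t_c) = L₀ e^(−k_d t_c) = 28.8 × 0.7438 = 21.42 mg/L, and at the critical point k_a D_c = k_d L, so D_c = (0.370/1.74) × 21.42 = 4.555 mg/L.
Minimum DO = C_s − D_c = 8.55 − 4.555 = 3.995 mg/L.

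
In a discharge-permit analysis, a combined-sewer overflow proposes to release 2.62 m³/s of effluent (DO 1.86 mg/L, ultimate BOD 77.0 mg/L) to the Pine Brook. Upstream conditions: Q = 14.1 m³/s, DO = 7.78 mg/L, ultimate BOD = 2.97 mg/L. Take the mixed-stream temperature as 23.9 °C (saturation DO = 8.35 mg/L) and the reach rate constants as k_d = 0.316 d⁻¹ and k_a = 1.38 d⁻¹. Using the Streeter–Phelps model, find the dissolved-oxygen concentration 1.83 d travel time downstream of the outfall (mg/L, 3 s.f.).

DO ≈ 6.15 mg/L

Mixed DO = (14.1×7.78 + 2.62×1.86)/(14.1+2.62) = 114.6/16.72 = 6.852 mg/L.
Mixed L₀ = (14.1×2.97 + 2.62×77.0)/(16.72) = 243.6/16.72 = 14.57 mg/L.
Initial deficit D₀ = C_s − DO₀ = 8.35 − 6.852 = 1.498 mg/L.
D(1.83) = [0.316×14.57/(1.38−0.316)](e^(−0.316×1.83) − e^(−1.38×1.83)) + 1.498 e^(−1.38×1.83)
= 4.327 × (0.5609 − 0.08003) + 1.498 × 0.08003 = 2.201 mg/L.
DO = 8.35 − 2.201 = 6.149 mg/L.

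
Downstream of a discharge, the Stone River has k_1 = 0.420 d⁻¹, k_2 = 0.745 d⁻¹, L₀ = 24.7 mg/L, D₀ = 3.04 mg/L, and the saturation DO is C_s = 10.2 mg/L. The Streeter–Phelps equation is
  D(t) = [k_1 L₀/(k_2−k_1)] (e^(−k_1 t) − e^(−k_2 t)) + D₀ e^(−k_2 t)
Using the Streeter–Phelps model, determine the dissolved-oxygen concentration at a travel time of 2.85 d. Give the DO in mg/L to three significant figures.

DO ≈ 4.01 mg/L

k_1 L₀/(k_2−k_1) = 0.420×24.7/(0.745−0.420) = 10.37/0.3250 = 31.92 mg/L.
e^(−k_1 t) = e^(−0.420×2.850) = 0.3021; e^(−k_2 t) = e^(−0.745×2.850) = 0.1196.
D = 31.92 × (0.3021 − 0.1196) + 3.04 × 0.1196 = 5.824 + 0.3637 = 6.188 mg/L.
DO = C_s − D = 10.2 − 6.188 = 4.012 mg/L.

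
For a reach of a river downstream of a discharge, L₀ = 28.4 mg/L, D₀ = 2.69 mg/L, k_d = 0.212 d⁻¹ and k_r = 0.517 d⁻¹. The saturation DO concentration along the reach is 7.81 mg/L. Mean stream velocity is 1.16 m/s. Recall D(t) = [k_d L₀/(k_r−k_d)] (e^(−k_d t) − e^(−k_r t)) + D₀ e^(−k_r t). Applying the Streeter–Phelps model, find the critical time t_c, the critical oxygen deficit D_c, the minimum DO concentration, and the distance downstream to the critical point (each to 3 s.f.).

t_c ≈ 2.44 d; D_c ≈ 6.94 mg/L; min DO ≈ 0.871 mg/L; x_c ≈ 245 km

With k_r/k_d = 2.439 and 1 − D₀(k_r−k_d)/(k_d L₀) = 0.8637,
t_c = ln(2.439 × 0.8637) / (0.517 − 0.212) = ln(2.106) / 0.3050 = 0.7450/0.3050 = 2.442 d.
L(t_c) = L₀ e^(−k_d t_c) = 28.4 × 0.5958 = 16.92 mg/L, and at the critical point k_r D_c = k_d L, so D_c = (0.212/0.517) × 16.92 = 6.939 mg/L.
Minimum DO = C_s − D_c = 7.81 − 6.939 = 0.8712 mg/L.
x_c = v t_c = 1.16 m/s × 2.442 d × 86400 s/d = 244800 m ≈ 245 km.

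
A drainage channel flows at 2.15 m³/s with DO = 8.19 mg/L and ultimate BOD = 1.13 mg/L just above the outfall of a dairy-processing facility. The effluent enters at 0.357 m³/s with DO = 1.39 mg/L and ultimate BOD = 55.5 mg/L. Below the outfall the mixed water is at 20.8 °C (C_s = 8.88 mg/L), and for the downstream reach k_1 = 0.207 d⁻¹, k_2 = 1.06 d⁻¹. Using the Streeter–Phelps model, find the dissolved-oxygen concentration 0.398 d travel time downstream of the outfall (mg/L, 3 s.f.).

Mixed DO = (2.15×8.19 + 0.357×1.39)/(2.15+0.357) = 18.10/2.507 = 7.222 mg/L.
Mixed L₀ = (2.15×1.13 + 0.357×55.5)/(2.507) = 22.24/2.507 = 8.872 mg/L.
Initial deficit D₀ = C_s − DO₀ = 8.88 − 7.222 = 1.658 mg/L.
D(0.398) = [0.207×8.872/(1.06−0.207)](e^(−0.207×0.398) − e^(−1.06×0.398)) + 1.658 e^(−1.06×0.398)
= 2.153 × (0.9209 − 0.6558) + 1.658 × 0.6558 = 1.658 mg/L.
DO = 8.88 − 1.658 = 7.222 mg/L.

DO ≈ 7.22 mg/L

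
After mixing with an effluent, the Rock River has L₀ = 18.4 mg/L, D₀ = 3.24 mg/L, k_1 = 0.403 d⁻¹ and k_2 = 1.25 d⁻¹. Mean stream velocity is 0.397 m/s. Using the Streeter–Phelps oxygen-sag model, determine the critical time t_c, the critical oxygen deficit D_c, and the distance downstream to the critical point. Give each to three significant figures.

With k_2/k_1 = 3.102 and 1 − D₀(k_2−k_1)/(k_1 L₀) = 0.6299,
t_c = ln(3.102 × 0.6299) / (1.25 − 0.403) = ln(1.954) / 0.8470 = 0.6698/0.8470 = 0.7908 d.
D_c = (k_1/k_2) L₀ e^(−k_1 t_c) = (0.403/1.25) × 18.4 × e^(−0.403×0.7908) = 0.3224 × 18.4 × 0.7271 = 4.313 mg/L.
x_c = v t_c = 0.397 m/s × 0.7908 d × 86400 s/d = 27120 m ≈ 27.1 km.

t_c ≈ 0.791 d; D_c ≈ 4.31 mg/L; x_c ≈ 27.1 km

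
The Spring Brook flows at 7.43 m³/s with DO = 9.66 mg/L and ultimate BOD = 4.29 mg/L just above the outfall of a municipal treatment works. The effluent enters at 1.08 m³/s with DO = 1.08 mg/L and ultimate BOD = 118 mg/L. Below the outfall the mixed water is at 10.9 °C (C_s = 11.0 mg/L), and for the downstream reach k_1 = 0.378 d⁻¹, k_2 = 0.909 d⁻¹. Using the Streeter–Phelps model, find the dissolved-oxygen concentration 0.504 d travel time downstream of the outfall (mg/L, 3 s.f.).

DO ≈ 6.88 mg/L

Mixed DO = (7.43×9.66 + 1.08×1.08)/(7.43+1.08) = 72.94/8.510 = 8.571 mg/L.
Mixed L₀ = (7.43×4.29 + 1.08×118)/(8.510) = 159.3/8.510 = 18.72 mg/L.
Initial deficit D₀ = C_s − DO₀ = 11.0 − 8.571 = 2.429 mg/L.
D(0.504) = [0.378×18.72/(0.909−0.378)](e^(−0.378×0.504) − e^(−0.909×0.504)) + 2.429 e^(−0.909×0.504)
= 13.33 × (0.8265 − 0.6325) + 2.429 × 0.6325 = 4.123 mg/L.
DO = 11.0 − 4.123 = 6.877 mg/L.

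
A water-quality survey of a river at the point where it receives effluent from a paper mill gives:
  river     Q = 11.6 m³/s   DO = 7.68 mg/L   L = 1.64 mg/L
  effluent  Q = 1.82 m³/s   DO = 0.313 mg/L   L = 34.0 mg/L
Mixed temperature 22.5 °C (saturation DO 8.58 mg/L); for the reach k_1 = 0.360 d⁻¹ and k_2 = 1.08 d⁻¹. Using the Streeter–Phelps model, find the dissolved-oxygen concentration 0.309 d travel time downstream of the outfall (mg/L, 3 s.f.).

Mixed DO = (11.6×7.68 + 1.82×0.313)/(11.6+1.82) = 89.66/13.42 = 6.681 mg/L.
Mixed L₀ = (11.6×1.64 + 1.82×34.0)/(13.42) = 80.90/13.42 = 6.029 mg/L.
Initial deficit D₀ = C_s − DO₀ = 8.58 − 6.681 = 1.899 mg/L.
D(0.309) = [0.360×6.029/(1.08−0.360)](e^(−0.360×0.309) − e^(−1.08×0.309)) + 1.899 e^(−1.08×0.309)
= 3.014 × (0.8947 − 0.7163) + 1.899 × 0.7163 = 1.898 mg/L.
DO = 8.58 − 1.898 = 6.682 mg/L.

DO ≈ 6.68 mg/L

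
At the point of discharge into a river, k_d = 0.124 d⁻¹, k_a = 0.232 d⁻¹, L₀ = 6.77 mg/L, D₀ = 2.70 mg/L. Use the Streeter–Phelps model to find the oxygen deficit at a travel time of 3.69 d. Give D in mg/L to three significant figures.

D ≈ 2.76 mg/L

k_d L₀/(k_a−k_d) = 0.124×6.77/(0.232−0.124) = 0.8395/0.1080 = 7.773 mg/L.
e^(−k_d t) = e^(−0.124×3.690) = 0.6328; e^(−k_a t) = e^(−0.232×3.690) = 0.4248.
D = 7.773 × (0.6328 − 0.4248) + 2.70 × 0.4248 = 1.617 + 1.147 = 2.764 mg/L.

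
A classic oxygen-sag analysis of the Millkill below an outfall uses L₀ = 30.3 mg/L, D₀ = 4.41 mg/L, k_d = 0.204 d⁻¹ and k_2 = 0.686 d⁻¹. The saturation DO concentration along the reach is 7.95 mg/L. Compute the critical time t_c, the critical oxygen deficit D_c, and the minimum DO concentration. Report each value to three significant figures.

t_c ≈ 1.64 d; D_c ≈ 6.45 mg/L; min DO ≈ 1.50 mg/L

t_c = [1/(k_2−k_d)] ln[(k_2/k_d)(1 − D₀(k_2−k_d)/(k_d L₀))]
= [1/(0.686−0.204)] ln[(0.686/0.204)(1 − 4.41×0.4820/(0.204×30.3))]
= (1/0.4820) ln[3.363 × 0.6561] = 2.075 × ln(2.206) = 2.075 × 0.7913 = 1.642 d.
D_c = (k_d/k_2) L₀ e^(−k_d t_c) = (0.204/0.686) × 30.3 × e^(−0.204×1.642) = 0.2974 × 30.3 × 0.7154 = 6.446 mg/L.
Minimum DO = C_s − D_c = 7.95 − 6.446 = 1.504 mg/L.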